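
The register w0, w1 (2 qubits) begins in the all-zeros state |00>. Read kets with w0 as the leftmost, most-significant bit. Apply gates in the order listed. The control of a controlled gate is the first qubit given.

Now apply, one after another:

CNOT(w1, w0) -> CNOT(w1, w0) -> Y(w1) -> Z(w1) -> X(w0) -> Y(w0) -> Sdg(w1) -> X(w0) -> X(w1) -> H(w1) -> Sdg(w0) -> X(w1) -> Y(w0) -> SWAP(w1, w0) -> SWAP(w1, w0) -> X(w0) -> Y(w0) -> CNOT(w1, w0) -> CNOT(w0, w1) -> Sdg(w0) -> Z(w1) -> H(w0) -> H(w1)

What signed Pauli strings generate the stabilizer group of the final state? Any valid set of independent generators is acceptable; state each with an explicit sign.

The stabilizer group can be generated by +YI, +IX, among other valid generating sets.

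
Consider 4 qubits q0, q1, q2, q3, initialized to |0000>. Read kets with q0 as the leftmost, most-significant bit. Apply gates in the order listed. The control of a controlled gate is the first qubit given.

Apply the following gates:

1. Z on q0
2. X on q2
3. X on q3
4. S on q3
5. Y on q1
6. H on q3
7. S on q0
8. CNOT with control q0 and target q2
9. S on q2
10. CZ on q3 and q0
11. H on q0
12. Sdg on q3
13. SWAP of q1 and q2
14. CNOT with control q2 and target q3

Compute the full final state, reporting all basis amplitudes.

The final amplitudes are 1/2 on |0110>, -I/2 on |0111>, 1/2 on |1110>, -I/2 on |1111>, and 0 on every other basis state.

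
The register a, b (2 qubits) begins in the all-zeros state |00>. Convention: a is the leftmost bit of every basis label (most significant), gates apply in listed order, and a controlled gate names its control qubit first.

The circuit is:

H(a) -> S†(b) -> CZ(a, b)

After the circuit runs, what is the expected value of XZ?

The observable XZ averages to 1.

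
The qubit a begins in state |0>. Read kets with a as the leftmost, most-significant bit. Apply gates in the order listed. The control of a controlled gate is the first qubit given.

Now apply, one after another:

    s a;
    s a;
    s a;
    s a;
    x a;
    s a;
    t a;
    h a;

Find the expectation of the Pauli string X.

The expectation value of X is -1. Key observation: the block from step 1 through step 4 cancels to the identity and can be dropped.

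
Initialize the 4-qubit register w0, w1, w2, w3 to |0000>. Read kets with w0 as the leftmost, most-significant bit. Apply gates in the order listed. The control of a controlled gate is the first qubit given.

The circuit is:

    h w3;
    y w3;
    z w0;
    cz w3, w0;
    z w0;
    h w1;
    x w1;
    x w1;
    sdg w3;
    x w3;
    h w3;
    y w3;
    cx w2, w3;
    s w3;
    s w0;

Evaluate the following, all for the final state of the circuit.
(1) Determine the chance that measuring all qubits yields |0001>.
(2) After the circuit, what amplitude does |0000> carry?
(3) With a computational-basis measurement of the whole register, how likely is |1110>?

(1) Outcome |0001> occurs with probability 1/4.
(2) The amplitude on |0000> is sqrt(2)*(1 - I)/4.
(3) A full measurement returns |1110> with probability 0.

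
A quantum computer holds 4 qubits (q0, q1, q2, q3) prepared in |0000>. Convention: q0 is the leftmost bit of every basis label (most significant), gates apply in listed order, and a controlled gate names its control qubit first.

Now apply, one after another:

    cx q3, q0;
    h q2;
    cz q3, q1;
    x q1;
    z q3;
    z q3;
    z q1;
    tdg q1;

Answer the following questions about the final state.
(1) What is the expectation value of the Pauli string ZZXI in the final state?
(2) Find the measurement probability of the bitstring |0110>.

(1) The observable ZZXI averages to -1.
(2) The probability of measuring |0110> is 1/2.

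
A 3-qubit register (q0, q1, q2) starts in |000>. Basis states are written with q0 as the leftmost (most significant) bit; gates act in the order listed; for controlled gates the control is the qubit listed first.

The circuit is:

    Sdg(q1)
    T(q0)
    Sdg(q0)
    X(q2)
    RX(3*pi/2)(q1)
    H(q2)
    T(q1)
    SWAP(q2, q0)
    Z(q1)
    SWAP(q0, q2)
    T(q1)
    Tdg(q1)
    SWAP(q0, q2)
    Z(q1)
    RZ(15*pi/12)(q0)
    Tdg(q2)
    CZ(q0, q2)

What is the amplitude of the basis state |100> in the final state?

The final state's coefficient on |100> equals exp(5*I*pi/8)/2. Key observation: steps 9-14 multiply out to the identity, so the circuit reduces to the remaining gates.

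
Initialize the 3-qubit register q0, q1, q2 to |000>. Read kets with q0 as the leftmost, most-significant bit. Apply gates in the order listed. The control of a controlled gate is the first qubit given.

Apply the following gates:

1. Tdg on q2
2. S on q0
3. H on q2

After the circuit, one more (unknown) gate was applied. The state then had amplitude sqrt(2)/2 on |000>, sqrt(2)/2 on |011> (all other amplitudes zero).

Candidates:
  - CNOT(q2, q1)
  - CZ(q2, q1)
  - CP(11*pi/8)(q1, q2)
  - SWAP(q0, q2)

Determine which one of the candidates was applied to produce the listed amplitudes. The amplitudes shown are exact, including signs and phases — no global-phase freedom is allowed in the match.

The unique candidate consistent with the amplitudes is CNOT(q2, q1).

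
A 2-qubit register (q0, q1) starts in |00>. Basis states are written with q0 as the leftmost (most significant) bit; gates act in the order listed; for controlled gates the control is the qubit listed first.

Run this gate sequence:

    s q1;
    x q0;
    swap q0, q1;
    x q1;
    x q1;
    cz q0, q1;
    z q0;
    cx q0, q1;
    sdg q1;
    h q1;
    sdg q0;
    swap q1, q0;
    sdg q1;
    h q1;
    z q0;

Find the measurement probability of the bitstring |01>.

The probability of measuring |01> is 1/4. Key observation: steps 4-5 multiply out to the identity, so the circuit reduces to the remaining gates.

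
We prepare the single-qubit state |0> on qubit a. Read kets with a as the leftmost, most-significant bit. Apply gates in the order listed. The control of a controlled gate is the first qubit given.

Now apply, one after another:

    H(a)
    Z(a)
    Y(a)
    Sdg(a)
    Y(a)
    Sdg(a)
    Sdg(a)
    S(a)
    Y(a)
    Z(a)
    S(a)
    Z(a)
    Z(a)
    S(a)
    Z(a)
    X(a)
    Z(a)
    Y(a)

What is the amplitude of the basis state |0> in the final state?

The final state's coefficient on |0> equals sqrt(2)*I/2.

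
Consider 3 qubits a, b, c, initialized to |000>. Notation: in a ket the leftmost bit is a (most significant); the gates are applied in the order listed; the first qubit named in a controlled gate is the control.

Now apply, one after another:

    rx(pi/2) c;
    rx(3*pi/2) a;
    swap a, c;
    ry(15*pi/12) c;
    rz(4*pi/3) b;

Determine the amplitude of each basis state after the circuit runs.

The final amplitudes are -sqrt(sqrt(2) + 2)*exp(5*I*pi/6)/4 - sqrt(2 - sqrt(2))*exp(I*pi/3)/4 on |000>, -sqrt(2 - sqrt(2))*exp(5*I*pi/6)/4 + sqrt(sqrt(2) + 2)*exp(I*pi/3)/4 on |001>, 0 on |010>, 0 on |011>, -sqrt(sqrt(2) + 2)*exp(I*pi/3)/4 + sqrt(2 - sqrt(2))*exp(5*I*pi/6)/4 on |100>, -sqrt(sqrt(2) + 2)*exp(5*I*pi/6)/4 - sqrt(2 - sqrt(2))*exp(I*pi/3)/4 on |101>, 0 on |110>, 0 on |111>.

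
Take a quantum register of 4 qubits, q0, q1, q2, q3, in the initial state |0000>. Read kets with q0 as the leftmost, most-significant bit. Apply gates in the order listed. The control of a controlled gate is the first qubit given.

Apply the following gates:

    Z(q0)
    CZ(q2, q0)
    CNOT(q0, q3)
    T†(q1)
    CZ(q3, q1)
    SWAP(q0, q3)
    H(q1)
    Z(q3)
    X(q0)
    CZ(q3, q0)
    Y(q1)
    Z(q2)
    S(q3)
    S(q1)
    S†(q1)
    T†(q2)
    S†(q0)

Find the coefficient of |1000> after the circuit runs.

The final state's coefficient on |1000> equals -sqrt(2)/2.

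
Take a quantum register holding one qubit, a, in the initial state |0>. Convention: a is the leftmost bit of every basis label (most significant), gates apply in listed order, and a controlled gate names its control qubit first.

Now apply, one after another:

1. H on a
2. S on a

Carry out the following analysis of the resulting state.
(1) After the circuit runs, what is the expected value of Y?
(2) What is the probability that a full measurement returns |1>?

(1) The expectation value of Y is 1.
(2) The probability of measuring |1> is 1/2.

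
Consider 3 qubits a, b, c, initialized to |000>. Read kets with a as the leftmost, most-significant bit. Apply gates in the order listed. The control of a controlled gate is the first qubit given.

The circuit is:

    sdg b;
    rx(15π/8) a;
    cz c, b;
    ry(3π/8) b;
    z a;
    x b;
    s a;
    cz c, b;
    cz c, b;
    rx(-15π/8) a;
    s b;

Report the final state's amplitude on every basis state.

The resulting statevector has amplitude sqrt(sqrt(2) + 2)*sin(3*pi/16)/4 + sin(3*pi/16)/2 - I*sin(3*pi/16)/2 + I*sqrt(sqrt(2) + 2)*sin(3*pi/16)/4 on |000>, 0 on |001>, (1 - I)*(-sqrt(sqrt(2) + 2) + 2*I)*cos(3*pi/16)/4 on |010>, 0 on |011>, (1 - I)*(sqrt(2 - sqrt(2)) + sqrt(2))*sin(pi/16)/4 on |100>, 0 on |101>, (1 + I)*(-sqrt(2 - sqrt(2)) + sqrt(2))*cos(pi/16)/4 on |110>, 0 on |111>.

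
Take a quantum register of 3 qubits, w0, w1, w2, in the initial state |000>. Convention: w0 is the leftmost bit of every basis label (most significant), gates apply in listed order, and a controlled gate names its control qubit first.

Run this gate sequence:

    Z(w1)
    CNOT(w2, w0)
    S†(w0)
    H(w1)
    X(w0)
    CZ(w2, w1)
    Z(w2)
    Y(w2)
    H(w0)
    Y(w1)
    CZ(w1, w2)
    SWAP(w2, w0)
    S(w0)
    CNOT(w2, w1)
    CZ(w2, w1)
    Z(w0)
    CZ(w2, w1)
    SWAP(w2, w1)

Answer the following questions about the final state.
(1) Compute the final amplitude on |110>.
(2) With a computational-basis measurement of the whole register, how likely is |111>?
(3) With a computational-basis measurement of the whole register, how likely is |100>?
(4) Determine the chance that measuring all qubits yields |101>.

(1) |110> carries amplitude I/2 in the final state.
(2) A full measurement returns |111> with probability 1/4.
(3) The probability of measuring |100> is 1/4.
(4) A full measurement returns |101> with probability 1/4.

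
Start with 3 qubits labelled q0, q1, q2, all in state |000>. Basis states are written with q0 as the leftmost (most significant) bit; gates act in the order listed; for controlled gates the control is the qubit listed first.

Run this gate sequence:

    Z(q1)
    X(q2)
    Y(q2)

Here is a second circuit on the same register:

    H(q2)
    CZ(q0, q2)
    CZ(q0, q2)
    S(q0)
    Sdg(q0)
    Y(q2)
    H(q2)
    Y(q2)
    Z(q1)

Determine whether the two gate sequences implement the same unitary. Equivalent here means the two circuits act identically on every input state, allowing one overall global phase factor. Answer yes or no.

No, they are not equivalent — no single phase factor reconciles the two unitaries.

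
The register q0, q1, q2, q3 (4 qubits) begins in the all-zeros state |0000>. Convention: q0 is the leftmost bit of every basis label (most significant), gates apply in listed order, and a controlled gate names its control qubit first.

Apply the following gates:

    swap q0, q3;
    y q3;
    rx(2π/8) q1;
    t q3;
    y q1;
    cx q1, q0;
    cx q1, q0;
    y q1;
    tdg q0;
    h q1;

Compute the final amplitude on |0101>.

The amplitude on |0101> is -sqrt(2)*sqrt(2 - sqrt(2))*exp(I*pi/4)/4 + sqrt(2)*sqrt(sqrt(2) + 2)*exp(3*I*pi/4)/4. Key observation: the block from step 5 through step 8 cancels to the identity and can be dropped.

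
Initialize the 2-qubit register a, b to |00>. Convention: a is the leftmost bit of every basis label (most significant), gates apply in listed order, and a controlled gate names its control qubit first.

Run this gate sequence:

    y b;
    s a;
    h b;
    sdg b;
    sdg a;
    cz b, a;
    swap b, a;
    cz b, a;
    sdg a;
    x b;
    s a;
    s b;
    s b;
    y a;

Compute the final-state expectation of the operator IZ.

The expectation value of IZ is -1.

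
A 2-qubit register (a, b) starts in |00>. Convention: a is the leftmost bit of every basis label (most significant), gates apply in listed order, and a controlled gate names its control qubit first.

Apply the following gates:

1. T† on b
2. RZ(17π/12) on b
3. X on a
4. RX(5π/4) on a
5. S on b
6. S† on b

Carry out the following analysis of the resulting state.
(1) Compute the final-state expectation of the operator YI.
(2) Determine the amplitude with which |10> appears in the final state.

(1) The observable YI averages to -sqrt(2)/2. Key observation: the block from step 5 through step 6 cancels to the identity and can be dropped.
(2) The amplitude on |10> is sqrt(2 - sqrt(2))*exp(7*I*pi/24)/2.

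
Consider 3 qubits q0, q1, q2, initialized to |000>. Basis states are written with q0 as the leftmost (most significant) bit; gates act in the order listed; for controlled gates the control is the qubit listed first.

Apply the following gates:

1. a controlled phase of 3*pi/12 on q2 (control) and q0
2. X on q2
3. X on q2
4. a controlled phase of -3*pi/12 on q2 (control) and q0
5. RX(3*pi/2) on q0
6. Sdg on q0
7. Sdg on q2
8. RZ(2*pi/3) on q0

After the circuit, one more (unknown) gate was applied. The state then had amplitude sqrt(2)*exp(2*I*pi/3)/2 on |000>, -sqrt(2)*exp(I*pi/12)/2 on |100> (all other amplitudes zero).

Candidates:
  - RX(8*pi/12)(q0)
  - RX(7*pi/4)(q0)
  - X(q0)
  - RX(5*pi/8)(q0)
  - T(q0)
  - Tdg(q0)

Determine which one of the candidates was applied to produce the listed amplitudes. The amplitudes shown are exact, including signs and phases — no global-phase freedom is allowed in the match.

It was Tdg(q0) that produced the state shown. Key observation: steps 1-4 multiply out to the identity, so the circuit reduces to the remaining gates.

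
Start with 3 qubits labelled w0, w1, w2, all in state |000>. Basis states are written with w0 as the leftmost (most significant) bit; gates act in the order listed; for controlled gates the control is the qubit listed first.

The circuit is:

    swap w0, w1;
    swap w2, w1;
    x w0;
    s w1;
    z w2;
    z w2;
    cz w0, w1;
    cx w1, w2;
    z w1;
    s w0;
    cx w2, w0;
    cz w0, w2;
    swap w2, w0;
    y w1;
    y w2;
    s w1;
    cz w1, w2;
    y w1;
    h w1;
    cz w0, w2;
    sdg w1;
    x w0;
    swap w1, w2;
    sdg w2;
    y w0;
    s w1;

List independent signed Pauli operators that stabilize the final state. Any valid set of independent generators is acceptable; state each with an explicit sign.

The stabilizer group can be generated by -IIX, +ZII, +IZI, among other valid generating sets.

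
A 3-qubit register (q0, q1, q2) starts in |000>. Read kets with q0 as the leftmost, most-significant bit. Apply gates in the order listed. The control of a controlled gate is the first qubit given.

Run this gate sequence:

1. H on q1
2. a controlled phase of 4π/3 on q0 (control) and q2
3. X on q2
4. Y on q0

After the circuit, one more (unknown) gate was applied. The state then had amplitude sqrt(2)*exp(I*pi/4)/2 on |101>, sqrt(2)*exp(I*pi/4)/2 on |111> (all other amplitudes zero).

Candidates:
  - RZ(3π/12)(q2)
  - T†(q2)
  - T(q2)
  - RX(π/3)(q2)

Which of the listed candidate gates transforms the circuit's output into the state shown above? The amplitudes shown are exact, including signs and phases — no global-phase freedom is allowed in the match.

It was T†(q2) that produced the state shown.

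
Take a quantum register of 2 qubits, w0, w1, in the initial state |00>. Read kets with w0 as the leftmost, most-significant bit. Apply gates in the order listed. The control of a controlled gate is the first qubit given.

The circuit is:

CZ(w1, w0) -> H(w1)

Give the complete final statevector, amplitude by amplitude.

After the circuit, the state carries amplitude sqrt(2)/2 on |00>, sqrt(2)/2 on |01>, 0 on |10>, 0 on |11>.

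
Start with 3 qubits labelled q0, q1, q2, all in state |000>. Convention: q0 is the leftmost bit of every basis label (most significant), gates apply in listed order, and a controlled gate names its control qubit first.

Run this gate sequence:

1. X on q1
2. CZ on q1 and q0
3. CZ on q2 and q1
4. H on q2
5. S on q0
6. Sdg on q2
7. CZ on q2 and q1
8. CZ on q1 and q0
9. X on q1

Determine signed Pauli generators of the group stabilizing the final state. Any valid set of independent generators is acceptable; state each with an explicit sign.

The stabilizer group can be generated by +IIY, +ZII, +IZI, among other valid generating sets.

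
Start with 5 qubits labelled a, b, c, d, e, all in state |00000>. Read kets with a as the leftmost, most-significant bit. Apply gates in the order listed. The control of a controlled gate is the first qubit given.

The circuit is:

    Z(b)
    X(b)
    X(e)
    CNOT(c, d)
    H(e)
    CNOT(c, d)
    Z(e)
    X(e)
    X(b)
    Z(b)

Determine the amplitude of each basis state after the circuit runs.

After the circuit, the state carries amplitude sqrt(2)/2 on |00000>, sqrt(2)/2 on |00001>, and 0 on every other basis state.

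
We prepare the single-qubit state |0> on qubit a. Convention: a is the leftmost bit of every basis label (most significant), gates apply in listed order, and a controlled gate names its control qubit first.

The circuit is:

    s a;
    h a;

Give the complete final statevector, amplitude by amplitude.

After the circuit, the state carries amplitude sqrt(2)/2 on |0>, sqrt(2)/2 on |1>.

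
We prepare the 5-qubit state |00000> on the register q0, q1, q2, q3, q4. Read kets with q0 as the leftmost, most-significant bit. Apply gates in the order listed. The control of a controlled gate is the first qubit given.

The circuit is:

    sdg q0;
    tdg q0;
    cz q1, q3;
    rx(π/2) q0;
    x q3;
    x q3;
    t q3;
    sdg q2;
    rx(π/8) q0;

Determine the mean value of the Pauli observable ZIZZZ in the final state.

In the final state, ZIZZZ has expectation -sqrt(2 - sqrt(2))/2.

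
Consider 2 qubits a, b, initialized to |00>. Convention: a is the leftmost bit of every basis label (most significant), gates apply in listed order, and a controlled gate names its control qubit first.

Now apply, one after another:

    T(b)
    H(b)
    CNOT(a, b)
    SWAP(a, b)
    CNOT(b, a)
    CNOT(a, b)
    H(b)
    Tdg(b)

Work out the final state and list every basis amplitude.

The final amplitudes are 1/2 on |00>, -exp(3*I*pi/4)/2 on |01>, 1/2 on |10>, exp(3*I*pi/4)/2 on |11>.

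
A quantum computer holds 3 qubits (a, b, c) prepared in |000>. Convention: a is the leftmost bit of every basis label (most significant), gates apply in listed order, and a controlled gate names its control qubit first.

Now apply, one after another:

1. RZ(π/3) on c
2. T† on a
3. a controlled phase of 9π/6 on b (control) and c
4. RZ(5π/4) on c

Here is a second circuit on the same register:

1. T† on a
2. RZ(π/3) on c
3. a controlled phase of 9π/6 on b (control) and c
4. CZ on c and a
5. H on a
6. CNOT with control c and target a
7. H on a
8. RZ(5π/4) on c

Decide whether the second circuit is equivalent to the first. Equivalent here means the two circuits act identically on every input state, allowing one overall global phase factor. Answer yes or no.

Yes — the two circuits implement the same unitary up to a global phase.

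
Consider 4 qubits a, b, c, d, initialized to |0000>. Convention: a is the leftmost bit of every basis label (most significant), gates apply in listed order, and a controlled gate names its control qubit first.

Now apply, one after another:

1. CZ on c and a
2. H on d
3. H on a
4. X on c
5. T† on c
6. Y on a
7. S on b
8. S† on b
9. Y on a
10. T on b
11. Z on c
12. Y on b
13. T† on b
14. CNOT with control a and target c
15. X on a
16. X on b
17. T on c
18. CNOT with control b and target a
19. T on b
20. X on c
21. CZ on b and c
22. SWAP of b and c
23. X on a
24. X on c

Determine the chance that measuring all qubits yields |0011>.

The probability of measuring |0011> is 1/4. Key observation: the block from step 6 through step 9 cancels to the identity and can be dropped.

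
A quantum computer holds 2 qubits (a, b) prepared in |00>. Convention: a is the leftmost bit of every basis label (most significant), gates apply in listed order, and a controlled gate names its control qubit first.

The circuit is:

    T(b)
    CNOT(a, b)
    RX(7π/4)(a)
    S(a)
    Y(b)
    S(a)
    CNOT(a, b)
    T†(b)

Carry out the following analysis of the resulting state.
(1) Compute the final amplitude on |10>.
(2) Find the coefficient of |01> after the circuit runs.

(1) The final state's coefficient on |10> equals -sqrt(2 - sqrt(2))/2.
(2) The final state's coefficient on |01> equals -sqrt(sqrt(2) + 2)*exp(I*pi/4)/2.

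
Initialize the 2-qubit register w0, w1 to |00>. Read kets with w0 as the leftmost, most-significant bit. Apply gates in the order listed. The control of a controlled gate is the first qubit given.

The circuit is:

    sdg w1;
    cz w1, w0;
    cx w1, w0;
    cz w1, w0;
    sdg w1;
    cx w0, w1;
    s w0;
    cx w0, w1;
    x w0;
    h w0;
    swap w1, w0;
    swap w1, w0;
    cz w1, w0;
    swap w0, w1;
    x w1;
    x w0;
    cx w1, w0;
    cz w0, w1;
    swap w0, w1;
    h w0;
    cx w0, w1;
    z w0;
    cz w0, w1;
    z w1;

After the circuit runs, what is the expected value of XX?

The expectation value of XX is 1. Key observation: gates 11-12 undo each other exactly, leaving only the rest of the circuit to track.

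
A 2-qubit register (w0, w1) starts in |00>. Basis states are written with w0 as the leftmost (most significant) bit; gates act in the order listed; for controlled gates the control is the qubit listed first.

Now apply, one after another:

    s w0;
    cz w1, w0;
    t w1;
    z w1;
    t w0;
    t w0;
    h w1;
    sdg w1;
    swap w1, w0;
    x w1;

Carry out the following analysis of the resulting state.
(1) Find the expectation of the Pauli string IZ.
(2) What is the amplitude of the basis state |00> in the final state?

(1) The observable IZ averages to -1.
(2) |00> carries amplitude 0 in the final state.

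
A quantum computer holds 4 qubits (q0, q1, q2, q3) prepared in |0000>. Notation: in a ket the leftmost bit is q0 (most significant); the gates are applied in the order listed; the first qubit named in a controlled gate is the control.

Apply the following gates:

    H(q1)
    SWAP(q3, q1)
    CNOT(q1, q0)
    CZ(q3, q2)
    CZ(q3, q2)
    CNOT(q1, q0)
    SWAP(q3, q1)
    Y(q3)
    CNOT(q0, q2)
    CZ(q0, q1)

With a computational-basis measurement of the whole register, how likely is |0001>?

The probability of measuring |0001> is 1/2. Key observation: gates 2-7 undo each other exactly, leaving only the rest of the circuit to track.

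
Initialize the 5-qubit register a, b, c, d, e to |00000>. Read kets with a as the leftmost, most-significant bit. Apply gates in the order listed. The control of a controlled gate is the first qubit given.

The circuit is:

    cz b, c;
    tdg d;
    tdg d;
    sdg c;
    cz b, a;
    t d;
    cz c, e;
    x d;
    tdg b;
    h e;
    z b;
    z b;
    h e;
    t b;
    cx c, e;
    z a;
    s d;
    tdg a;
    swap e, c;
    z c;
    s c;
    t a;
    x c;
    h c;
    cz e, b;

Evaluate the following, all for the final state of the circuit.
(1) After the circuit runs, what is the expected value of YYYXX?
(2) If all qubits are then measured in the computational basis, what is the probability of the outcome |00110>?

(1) The expectation value of YYYXX is 0.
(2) The probability of measuring |00110> is 1/2.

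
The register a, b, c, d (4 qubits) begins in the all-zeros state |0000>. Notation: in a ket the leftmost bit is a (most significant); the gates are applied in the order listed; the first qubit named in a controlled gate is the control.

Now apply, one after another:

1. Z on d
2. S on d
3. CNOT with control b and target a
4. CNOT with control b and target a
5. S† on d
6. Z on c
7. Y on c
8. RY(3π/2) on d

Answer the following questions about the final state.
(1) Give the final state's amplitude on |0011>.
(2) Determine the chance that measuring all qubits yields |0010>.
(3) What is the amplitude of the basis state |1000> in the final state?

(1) The final state's coefficient on |0011> equals sqrt(2)*I/2. Key observation: the block from step 2 through step 5 cancels to the identity and can be dropped.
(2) A full measurement returns |0010> with probability 1/2.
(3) The amplitude on |1000> is 0.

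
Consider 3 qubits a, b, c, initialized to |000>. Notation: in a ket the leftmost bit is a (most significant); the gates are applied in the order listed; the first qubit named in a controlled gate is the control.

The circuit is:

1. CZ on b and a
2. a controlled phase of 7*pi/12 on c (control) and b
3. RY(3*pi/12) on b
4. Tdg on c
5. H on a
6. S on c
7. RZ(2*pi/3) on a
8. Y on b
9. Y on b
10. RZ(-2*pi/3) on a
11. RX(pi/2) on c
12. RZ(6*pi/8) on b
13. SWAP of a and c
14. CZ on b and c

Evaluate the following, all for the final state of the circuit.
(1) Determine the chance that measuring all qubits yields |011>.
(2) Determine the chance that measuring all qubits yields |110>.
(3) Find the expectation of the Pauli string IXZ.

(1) The probability of measuring |011> is 1/8 - sqrt(2)/16. Key observation: the block from step 7 through step 10 cancels to the identity and can be dropped.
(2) Outcome |110> occurs with probability 1/8 - sqrt(2)/16.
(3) The observable IXZ averages to -1/2.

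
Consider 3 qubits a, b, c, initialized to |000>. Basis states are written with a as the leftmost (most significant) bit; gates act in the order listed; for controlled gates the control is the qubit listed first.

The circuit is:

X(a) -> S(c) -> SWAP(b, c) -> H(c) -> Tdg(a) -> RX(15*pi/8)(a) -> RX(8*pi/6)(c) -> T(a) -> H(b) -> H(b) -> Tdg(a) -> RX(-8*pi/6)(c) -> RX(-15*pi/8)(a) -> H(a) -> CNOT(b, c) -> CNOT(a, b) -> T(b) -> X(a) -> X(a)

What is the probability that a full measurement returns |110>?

The probability of measuring |110> is 1/4. Key observation: steps 6-13 multiply out to the identity, so the circuit reduces to the remaining gates.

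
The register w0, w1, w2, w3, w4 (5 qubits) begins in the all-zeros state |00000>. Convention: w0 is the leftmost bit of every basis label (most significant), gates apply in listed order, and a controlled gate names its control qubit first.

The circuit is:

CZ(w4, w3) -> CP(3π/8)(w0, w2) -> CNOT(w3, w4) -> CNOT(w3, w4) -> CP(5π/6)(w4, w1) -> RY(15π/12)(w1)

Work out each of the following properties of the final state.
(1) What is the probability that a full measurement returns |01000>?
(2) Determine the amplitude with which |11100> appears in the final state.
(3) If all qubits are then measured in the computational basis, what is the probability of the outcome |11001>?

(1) A full measurement returns |01000> with probability sqrt(2)/4 + 1/2. Key observation: the block from step 3 through step 4 cancels to the identity and can be dropped.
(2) The final state's coefficient on |11100> equals 0.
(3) A full measurement returns |11001> with probability 0.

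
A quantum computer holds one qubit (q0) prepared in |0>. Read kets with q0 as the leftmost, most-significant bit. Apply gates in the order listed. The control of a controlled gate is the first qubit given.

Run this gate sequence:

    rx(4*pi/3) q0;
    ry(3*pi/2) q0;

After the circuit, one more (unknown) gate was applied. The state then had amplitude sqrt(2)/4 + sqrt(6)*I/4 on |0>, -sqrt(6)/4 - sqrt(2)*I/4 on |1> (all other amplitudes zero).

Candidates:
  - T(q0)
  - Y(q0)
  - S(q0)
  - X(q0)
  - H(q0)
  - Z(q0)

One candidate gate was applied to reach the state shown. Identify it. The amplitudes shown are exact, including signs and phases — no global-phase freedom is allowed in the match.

It was S(q0) that produced the state shown.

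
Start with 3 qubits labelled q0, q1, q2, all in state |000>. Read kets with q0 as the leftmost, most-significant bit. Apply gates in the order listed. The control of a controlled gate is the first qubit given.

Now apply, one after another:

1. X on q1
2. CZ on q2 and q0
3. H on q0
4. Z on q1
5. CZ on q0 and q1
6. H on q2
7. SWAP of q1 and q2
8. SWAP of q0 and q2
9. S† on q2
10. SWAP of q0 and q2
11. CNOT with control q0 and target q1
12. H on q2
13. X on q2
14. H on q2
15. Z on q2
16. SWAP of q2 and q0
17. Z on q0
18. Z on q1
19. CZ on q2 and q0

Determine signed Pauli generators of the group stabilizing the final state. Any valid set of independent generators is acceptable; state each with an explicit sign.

The final state is stabilized by the group generated by -IXI, -IIY, -ZII; other independent generating sets are equally valid.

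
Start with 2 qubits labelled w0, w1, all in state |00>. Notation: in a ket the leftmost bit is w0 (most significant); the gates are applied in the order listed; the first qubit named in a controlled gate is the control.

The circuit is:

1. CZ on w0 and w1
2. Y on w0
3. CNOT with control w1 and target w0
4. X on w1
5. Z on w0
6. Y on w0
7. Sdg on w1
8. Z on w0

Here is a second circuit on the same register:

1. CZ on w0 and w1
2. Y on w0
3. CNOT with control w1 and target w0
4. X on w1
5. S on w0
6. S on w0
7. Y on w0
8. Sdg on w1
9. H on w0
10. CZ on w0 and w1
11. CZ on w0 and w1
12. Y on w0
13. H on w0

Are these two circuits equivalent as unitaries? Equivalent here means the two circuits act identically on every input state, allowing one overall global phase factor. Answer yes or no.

No: there is an input state on which the two circuits produce genuinely different outputs (not merely differing by a phase).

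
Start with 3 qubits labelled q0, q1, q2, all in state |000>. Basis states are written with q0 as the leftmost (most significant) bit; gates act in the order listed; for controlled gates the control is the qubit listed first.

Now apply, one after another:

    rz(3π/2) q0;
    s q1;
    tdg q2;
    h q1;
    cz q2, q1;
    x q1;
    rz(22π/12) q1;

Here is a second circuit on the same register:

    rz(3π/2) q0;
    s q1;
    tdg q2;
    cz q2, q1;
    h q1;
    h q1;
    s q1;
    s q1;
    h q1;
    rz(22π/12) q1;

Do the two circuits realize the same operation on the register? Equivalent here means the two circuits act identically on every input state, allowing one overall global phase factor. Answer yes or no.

No: there is an input state on which the two circuits produce genuinely different outputs (not merely differing by a phase).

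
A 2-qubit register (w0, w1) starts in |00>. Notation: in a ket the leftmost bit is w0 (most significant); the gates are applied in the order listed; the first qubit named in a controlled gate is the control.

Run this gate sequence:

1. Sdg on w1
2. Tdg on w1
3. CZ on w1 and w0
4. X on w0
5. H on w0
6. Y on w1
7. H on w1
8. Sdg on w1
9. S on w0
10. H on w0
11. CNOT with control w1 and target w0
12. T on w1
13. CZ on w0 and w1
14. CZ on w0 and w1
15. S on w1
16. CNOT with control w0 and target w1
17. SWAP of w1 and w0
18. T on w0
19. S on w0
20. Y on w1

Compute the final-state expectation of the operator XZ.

In the final state, XZ has expectation 1/2.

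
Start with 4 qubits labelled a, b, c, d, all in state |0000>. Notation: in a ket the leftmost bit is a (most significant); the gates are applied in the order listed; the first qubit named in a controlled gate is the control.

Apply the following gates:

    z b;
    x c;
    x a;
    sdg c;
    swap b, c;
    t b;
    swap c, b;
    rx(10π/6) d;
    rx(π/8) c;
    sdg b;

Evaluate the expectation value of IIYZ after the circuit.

In the final state, IIYZ has expectation sqrt(2 - sqrt(2))/4.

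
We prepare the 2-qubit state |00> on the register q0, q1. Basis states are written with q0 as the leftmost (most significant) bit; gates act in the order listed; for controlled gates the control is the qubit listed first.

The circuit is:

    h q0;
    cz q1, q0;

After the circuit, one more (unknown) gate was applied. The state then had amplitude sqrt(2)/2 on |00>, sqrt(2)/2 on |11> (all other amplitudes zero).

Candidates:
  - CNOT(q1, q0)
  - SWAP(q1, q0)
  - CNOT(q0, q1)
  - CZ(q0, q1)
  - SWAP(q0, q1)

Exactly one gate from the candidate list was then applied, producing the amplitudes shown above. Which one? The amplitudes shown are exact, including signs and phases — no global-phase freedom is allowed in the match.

The unique candidate consistent with the amplitudes is CNOT(q0, q1).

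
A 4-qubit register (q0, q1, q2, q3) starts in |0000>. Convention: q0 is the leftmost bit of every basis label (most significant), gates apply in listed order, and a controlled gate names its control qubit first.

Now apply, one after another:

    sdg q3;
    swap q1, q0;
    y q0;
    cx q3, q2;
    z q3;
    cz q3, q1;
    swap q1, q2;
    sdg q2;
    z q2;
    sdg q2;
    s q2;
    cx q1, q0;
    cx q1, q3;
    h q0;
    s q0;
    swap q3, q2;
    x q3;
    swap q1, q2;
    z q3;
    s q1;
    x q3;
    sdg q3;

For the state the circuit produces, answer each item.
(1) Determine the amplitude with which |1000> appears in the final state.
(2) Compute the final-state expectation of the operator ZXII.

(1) The amplitude on |1000> is -sqrt(2)/2.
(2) The observable ZXII averages to 0.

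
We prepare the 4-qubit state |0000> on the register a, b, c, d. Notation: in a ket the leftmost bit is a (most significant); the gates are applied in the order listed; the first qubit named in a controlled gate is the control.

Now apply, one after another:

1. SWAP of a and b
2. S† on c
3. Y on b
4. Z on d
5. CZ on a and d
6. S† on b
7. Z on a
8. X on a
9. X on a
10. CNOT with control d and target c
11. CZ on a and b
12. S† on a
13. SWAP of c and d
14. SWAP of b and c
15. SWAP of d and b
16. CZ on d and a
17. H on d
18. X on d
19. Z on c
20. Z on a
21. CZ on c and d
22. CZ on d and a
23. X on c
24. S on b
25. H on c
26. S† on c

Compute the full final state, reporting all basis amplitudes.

The final amplitudes are -1/2 on |0000>, 1/2 on |0001>, I/2 on |0010>, -I/2 on |0011>, and 0 on every other basis state.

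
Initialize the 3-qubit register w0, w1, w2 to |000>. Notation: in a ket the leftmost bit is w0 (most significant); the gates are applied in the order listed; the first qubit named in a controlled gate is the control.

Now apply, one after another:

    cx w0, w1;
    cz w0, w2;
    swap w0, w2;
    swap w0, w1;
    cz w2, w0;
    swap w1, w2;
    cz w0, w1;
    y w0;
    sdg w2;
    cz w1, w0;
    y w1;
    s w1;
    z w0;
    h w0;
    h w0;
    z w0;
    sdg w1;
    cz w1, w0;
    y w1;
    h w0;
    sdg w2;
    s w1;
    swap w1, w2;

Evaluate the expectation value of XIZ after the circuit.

The observable XIZ averages to -1. Key observation: gates 12-17 undo each other exactly, leaving only the rest of the circuit to track.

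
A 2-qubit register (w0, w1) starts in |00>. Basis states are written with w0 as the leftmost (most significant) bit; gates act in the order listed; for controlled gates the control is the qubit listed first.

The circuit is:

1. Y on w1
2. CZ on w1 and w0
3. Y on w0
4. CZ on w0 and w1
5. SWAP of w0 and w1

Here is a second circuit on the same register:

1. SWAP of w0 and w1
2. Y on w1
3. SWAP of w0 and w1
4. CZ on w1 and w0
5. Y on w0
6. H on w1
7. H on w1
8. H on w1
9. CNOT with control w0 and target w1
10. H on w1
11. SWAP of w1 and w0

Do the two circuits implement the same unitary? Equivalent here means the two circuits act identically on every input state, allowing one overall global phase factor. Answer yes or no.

No: there is an input state on which the two circuits produce genuinely different outputs (not merely differing by a phase).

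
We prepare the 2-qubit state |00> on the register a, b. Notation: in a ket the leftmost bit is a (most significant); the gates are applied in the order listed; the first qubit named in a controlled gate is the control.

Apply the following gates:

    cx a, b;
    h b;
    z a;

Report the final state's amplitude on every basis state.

After the circuit, the state carries amplitude sqrt(2)/2 on |00>, sqrt(2)/2 on |01>, 0 on |10>, 0 on |11>.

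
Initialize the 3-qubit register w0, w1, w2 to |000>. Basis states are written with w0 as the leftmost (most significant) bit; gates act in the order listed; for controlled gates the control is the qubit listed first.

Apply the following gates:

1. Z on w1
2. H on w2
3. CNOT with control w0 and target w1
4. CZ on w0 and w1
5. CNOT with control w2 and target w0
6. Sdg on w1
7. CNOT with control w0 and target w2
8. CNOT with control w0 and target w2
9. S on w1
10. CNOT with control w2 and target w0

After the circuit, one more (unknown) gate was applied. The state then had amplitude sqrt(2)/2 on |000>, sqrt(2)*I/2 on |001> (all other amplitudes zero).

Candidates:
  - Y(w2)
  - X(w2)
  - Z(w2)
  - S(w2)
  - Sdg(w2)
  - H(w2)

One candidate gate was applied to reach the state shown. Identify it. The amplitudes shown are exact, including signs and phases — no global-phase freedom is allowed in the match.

The applied gate was S(w2).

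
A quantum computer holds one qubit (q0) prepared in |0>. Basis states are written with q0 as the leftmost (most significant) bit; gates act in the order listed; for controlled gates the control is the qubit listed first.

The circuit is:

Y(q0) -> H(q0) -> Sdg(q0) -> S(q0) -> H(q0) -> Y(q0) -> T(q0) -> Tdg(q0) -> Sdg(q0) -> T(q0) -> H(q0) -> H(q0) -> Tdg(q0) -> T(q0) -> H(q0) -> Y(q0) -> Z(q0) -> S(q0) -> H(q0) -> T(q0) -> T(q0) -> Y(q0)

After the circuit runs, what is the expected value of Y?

The expectation value of Y is 0. Key observation: the block from step 1 through step 6 cancels to the identity and can be dropped.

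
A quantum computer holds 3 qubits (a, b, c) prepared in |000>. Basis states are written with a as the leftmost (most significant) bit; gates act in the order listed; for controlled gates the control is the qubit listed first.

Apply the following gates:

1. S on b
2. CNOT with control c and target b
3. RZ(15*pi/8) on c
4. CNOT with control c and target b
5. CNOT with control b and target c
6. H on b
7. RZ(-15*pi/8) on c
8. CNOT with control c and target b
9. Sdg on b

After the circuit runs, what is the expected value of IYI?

In the final state, IYI has expectation -1.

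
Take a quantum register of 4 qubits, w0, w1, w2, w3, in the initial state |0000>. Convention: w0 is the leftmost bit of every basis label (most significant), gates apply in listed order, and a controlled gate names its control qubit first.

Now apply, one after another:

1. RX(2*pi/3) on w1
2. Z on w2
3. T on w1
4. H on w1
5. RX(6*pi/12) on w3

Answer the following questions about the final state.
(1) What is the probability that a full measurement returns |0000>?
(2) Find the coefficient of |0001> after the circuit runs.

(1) Outcome |0000> occurs with probability sqrt(6)/16 + 1/4.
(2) |0001> carries amplitude -sqrt(3)*exp(I*pi/4)/4 - I/4 in the final state.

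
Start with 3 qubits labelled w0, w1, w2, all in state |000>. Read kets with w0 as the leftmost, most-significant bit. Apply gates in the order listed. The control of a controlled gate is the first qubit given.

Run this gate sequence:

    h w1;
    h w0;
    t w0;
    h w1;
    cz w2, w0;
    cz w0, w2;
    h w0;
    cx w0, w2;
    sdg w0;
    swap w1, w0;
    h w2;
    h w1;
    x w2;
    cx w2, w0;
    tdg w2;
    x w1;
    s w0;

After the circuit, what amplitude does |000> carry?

The amplitude on |000> is 1/4 - I/4 + sqrt(2)*I/4.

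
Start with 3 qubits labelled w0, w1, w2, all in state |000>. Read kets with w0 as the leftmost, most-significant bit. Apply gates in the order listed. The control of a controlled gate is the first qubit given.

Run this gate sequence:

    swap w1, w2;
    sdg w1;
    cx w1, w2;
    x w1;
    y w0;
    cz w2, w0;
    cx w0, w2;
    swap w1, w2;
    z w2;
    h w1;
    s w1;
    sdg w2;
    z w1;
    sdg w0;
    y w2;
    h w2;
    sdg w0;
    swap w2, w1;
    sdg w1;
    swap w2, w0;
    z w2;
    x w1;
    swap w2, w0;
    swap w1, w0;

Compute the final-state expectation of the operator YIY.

The observable YIY averages to 1.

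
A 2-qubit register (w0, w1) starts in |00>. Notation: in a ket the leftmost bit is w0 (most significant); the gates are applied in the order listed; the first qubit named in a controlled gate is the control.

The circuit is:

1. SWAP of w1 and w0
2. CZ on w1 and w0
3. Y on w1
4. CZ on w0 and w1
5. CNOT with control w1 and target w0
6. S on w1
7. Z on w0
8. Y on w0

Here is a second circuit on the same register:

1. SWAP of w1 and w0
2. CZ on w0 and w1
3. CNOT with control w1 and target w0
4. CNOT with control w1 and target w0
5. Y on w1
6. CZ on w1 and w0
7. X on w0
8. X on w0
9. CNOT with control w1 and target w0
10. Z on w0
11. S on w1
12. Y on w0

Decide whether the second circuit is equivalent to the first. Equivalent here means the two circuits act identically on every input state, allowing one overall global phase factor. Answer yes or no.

Yes: on every input state the two circuits agree up to one overall phase factor.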